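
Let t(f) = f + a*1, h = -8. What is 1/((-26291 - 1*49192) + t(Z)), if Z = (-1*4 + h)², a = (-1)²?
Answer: -1/75338 ≈ -1.3274e-5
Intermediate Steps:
a = 1
Z = 144 (Z = (-1*4 - 8)² = (-4 - 8)² = (-12)² = 144)
t(f) = 1 + f (t(f) = f + 1*1 = f + 1 = 1 + f)
1/((-26291 - 1*49192) + t(Z)) = 1/((-26291 - 1*49192) + (1 + 144)) = 1/((-26291 - 49192) + 145) = 1/(-75483 + 145) = 1/(-75338) = -1/75338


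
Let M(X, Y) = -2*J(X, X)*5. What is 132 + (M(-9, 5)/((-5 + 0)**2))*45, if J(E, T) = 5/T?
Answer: 142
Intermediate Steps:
M(X, Y) = -50/X (M(X, Y) = -10/X*5 = -50/X)
132 + (M(-9, 5)/((-5 + 0)**2))*45 = 132 + ((-50/(-9))/((-5 + 0)**2))*45 = 132 + ((-50*(-1/9))/((-5)**2))*45 = 132 + ((50/9)/25)*45 = 132 + ((50/9)*(1/25))*45 = 132 + (2/9)*45 = 132 + 10 = 142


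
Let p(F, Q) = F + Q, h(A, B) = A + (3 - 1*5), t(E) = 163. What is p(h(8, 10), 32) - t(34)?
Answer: -125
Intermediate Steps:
h(A, B) = -2 + A (h(A, B) = A + (3 - 5) = A - 2 = -2 + A)
p(h(8, 10), 32) - t(34) = ((-2 + 8) + 32) - 1*163 = (6 + 32) - 163 = 38 - 163 = -125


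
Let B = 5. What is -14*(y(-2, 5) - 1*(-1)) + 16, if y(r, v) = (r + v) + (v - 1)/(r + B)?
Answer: -176/3 ≈ -58.667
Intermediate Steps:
y(r, v) = r + v + (-1 + v)/(5 + r) (y(r, v) = (r + v) + (v - 1)/(r + 5) = (r + v) + (-1 + v)/(5 + r) = r + v + (-1 + v)/(5 + r))
-14*(y(-2, 5) - 1*(-1)) + 16 = -14*((-1 + (-2)² + 5*(-2) + 6*5 - 2*5)/(5 - 2) - 1*(-1)) + 16 = -14*((-1 + 4 - 10 + 30 - 10)/3 + 1) + 16 = -14*((⅓)*13 + 1) + 16 = -14*(13/3 + 1) + 16 = -14*16/3 + 16 = -224/3 + 16 = -176/3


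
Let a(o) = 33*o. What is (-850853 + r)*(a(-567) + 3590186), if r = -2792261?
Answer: -13011290573150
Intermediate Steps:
(-850853 + r)*(a(-567) + 3590186) = (-850853 - 2792261)*(33*(-567) + 3590186) = -3643114*(-18711 + 3590186) = -3643114*3571475 = -13011290573150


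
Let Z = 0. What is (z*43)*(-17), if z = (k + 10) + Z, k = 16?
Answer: -19006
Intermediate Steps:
z = 26 (z = (16 + 10) + 0 = 26 + 0 = 26)
(z*43)*(-17) = (26*43)*(-17) = 1118*(-17) = -19006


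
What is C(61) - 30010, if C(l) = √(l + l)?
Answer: -30010 + √122 ≈ -29999.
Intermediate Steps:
C(l) = √2*√l (C(l) = √(2*l) = √2*√l)
C(61) - 30010 = √2*√61 - 30010 = √122 - 30010 = -30010 + √122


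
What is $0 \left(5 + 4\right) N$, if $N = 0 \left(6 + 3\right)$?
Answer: $0$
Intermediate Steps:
$N = 0$ ($N = 0 \cdot 9 = 0$)
$0 \left(5 + 4\right) N = 0 \left(5 + 4\right) 0 = 0 \cdot 9 \cdot 0 = 0 \cdot 0 = 0$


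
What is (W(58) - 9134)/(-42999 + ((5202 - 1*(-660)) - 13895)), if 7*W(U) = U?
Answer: 7985/44653 ≈ 0.17882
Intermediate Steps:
W(U) = U/7
(W(58) - 9134)/(-42999 + ((5202 - 1*(-660)) - 13895)) = ((1/7)*58 - 9134)/(-42999 + ((5202 - 1*(-660)) - 13895)) = (58/7 - 9134)/(-42999 + ((5202 + 660) - 13895)) = -63880/(7*(-42999 + (5862 - 13895))) = -63880/(7*(-42999 - 8033)) = -63880/7/(-51032) = -63880/7*(-1/51032) = 7985/44653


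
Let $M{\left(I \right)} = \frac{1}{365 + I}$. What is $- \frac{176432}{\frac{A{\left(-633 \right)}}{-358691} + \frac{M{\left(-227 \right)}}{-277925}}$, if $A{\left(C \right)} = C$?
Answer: $- \frac{2427194267817568800}{24277501759} \approx -9.9977 \cdot 10^{7}$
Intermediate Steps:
$- \frac{176432}{\frac{A{\left(-633 \right)}}{-358691} + \frac{M{\left(-227 \right)}}{-277925}} = - \frac{176432}{- \frac{633}{-358691} + \frac{1}{\left(365 - 227\right) \left(-277925\right)}} = - \frac{176432}{\left(-633\right) \left(- \frac{1}{358691}\right) + \frac{1}{138} \left(- \frac{1}{277925}\right)} = - \frac{176432}{\frac{633}{358691} + \frac{1}{138} \left(- \frac{1}{277925}\right)} = - \frac{176432}{\frac{633}{358691} - \frac{1}{38353650}} = - \frac{176432}{\frac{24277501759}{13757109072150}} = \left(-176432\right) \frac{13757109072150}{24277501759} = - \frac{2427194267817568800}{24277501759}$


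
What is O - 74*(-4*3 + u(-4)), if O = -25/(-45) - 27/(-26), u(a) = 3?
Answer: 156217/234 ≈ 667.59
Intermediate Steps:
O = 373/234 (O = -25*(-1/45) - 27*(-1/26) = 5/9 + 27/26 = 373/234 ≈ 1.5940)
O - 74*(-4*3 + u(-4)) = 373/234 - 74*(-4*3 + 3) = 373/234 - 74*(-12 + 3) = 373/234 - 74*(-9) = 373/234 + 666 = 156217/234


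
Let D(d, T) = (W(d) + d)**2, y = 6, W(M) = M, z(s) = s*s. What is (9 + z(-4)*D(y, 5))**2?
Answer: 5349969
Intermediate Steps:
z(s) = s**2
D(d, T) = 4*d**2 (D(d, T) = (d + d)**2 = (2*d)**2 = 4*d**2)
(9 + z(-4)*D(y, 5))**2 = (9 + (-4)**2*(4*6**2))**2 = (9 + 16*(4*36))**2 = (9 + 16*144)**2 = (9 + 2304)**2 = 2313**2 = 5349969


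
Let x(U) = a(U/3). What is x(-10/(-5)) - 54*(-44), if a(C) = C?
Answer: 7130/3 ≈ 2376.7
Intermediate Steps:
x(U) = U/3
x(-10/(-5)) - 54*(-44) = (-10/(-5))/3 - 54*(-44) = (-10*(-1/5))/3 + 2376 = (1/3)*2 + 2376 = 2/3 + 2376 = 7130/3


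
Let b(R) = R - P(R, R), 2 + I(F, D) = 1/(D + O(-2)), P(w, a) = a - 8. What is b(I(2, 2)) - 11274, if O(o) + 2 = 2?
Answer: -11266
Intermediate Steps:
P(w, a) = -8 + a
O(o) = 0 (O(o) = -2 + 2 = 0)
I(F, D) = -2 + 1/D (I(F, D) = -2 + 1/(D + 0) = -2 + 1/D)
b(R) = 8 (b(R) = R - (-8 + R) = R + (8 - R) = 8)
b(I(2, 2)) - 11274 = 8 - 11274 = -11266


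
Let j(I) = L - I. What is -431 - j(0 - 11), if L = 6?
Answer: -448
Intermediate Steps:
j(I) = 6 - I
-431 - j(0 - 11) = -431 - (6 - (0 - 11)) = -431 - (6 - 1*(-11)) = -431 - (6 + 11) = -431 - 1*17 = -431 - 17 = -448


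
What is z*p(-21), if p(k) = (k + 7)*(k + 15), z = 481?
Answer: 40404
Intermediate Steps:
p(k) = (7 + k)*(15 + k)
z*p(-21) = 481*(105 + (-21)² + 22*(-21)) = 481*(105 + 441 - 462) = 481*84 = 40404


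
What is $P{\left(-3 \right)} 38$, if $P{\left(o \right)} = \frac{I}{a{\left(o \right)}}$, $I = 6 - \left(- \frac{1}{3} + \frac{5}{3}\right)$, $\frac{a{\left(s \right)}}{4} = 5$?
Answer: $\frac{133}{15} \approx 8.8667$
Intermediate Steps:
$a{\left(s \right)} = 20$ ($a{\left(s \right)} = 4 \cdot 5 = 20$)
$I = \frac{14}{3}$ ($I = 6 - \frac{4}{3} = \frac{14}{3} \approx 4.6667$)
$P{\left(o \right)} = \frac{7}{30}$ ($P{\left(o \right)} = \frac{14}{3 \cdot 20} = \frac{14}{3} \cdot \frac{1}{20} = \frac{7}{30}$)
$P{\left(-3 \right)} 38 = \frac{7}{30} \cdot 38 = \frac{133}{15}$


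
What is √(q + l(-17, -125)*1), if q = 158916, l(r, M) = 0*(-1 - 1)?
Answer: 2*√39729 ≈ 398.64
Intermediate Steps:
l(r, M) = 0 (l(r, M) = 0*(-2) = 0)
√(q + l(-17, -125)*1) = √(158916 + 0*1) = √(158916 + 0) = √158916 = 2*√39729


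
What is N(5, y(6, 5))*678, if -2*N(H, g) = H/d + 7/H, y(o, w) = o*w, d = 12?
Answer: -12317/20 ≈ -615.85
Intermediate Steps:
N(H, g) = -7/(2*H) - H/24 (N(H, g) = -(H/12 + 7/H)/2 = -(7/H + H/12)/2 = -7/(2*H) - H/24)
N(5, y(6, 5))*678 = ((1/24)*(-84 - 1*5**2)/5)*678 = ((1/24)*(1/5)*(-84 - 1*25))*678 = ((1/24)*(1/5)*(-84 - 25))*678 = ((1/24)*(1/5)*(-109))*678 = -109/120*678 = -12317/20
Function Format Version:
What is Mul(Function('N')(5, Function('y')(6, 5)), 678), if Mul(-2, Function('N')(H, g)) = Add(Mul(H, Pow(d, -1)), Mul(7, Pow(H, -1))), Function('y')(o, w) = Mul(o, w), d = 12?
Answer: Rational(-12317, 20) ≈ -615.85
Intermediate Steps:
Function('N')(H, g) = Add(Mul(Rational(-7, 2), Pow(H, -1)), Mul(Rational(-1, 24), H)) (Function('N')(H, g) = Mul(Rational(-1, 2), Add(Mul(H, Pow(12, -1)), Mul(7, Pow(H, -1)))) = Mul(Rational(-1, 2), Add(Mul(H, Rational(1, 12)), Mul(7, Pow(H, -1)))) = Mul(Rational(-1, 2), Add(Mul(Rational(1, 12), H), Mul(7, Pow(H, -1)))) = Mul(Rational(-1, 2), Add(Mul(7, Pow(H, -1)), Mul(Rational(1, 12), H))) = Add(Mul(Rational(-7, 2), Pow(H, -1)), Mul(Rational(-1, 24), H)))
Mul(Function('N')(5, Function('y')(6, 5)), 678) = Mul(Mul(Rational(1, 24), Pow(5, -1), Add(-84, Mul(-1, Pow(5, 2)))), 678) = Mul(Mul(Rational(1, 24), Rational(1, 5), Add(-84, Mul(-1, 25))), 678) = Mul(Mul(Rational(1, 24), Rational(1, 5), Add(-84, -25)), 678) = Mul(Mul(Rational(1, 24), Rational(1, 5), -109), 678) = Mul(Rational(-109, 120), 678) = Rational(-12317, 20)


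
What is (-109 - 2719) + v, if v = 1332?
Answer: -1496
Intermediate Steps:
(-109 - 2719) + v = (-109 - 2719) + 1332 = -2828 + 1332 = -1496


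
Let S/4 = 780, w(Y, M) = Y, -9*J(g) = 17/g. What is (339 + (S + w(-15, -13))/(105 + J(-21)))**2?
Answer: 53583322323969/394499044 ≈ 1.3583e+5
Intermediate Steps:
J(g) = -17/(9*g)
S = 3120 (S = 4*780 = 3120)
(339 + (S + w(-15, -13))/(105 + J(-21)))**2 = (339 + (3120 - 15)/(105 - 17/9/(-21)))**2 = (339 + 3105/(105 - 17/9*(-1/21)))**2 = (339 + 3105/(105 + 17/189))**2 = (339 + 3105/(19862/189))**2 = (339 + 3105*(189/19862))**2 = (339 + 586845/19862)**2 = (7320063/19862)**2 = 53583322323969/394499044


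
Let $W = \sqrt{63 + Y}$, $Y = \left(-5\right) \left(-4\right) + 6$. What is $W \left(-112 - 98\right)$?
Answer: $- 210 \sqrt{89} \approx -1981.1$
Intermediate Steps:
$Y = 26$ ($Y = 20 + 6 = 26$)
$W = \sqrt{89}$ ($W = \sqrt{63 + 26} = \sqrt{89} \approx 9.434$)
$W \left(-112 - 98\right) = \sqrt{89} \left(-112 - 98\right) = \sqrt{89} \left(-210\right) = - 210 \sqrt{89}$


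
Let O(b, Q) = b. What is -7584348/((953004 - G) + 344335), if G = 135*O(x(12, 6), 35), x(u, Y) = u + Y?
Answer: -7584348/1294909 ≈ -5.8570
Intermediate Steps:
x(u, Y) = Y + u
G = 2430 (G = 135*(6 + 12) = 135*18 = 2430)
-7584348/((953004 - G) + 344335) = -7584348/((953004 - 1*2430) + 344335) = -7584348/((953004 - 2430) + 344335) = -7584348/(950574 + 344335) = -7584348/1294909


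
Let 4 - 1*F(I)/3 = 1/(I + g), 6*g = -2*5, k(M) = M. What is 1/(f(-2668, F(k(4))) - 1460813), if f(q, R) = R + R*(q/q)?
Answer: -7/10225541 ≈ -6.8456e-7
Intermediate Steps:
g = -5/3 (g = (-2*5)/6 = (⅙)*(-10) = -5/3 ≈ -1.6667)
F(I) = 12 - 3/(-5/3 + I) (F(I) = 12 - 3/(I - 5/3) = 12 - 3/(-5/3 + I))
f(q, R) = 2*R (f(q, R) = R + R*1 = R + R = 2*R)
1/(f(-2668, F(k(4))) - 1460813) = 1/(2*(3*(-23 + 12*4)/(-5 + 3*4)) - 1460813) = 1/(2*(3*(-23 + 48)/(-5 + 12)) - 1460813) = 1/(2*(3*25/7) - 1460813) = 1/(2*(3*(⅐)*25) - 1460813) = 1/(2*(75/7) - 1460813) = 1/(150/7 - 1460813) = 1/(-10225541/7) = -7/10225541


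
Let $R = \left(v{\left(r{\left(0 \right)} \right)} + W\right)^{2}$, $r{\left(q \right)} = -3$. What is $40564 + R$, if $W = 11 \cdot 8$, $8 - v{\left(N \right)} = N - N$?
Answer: $49780$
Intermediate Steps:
$v{\left(N \right)} = 8$ ($v{\left(N \right)} = 8 - \left(N - N\right) = 8 - 0 = 8 + 0 = 8$)
$W = 88$
$R = 9216$ ($R = \left(8 + 88\right)^{2} = 96^{2} = 9216$)
$40564 + R = 40564 + 9216 = 49780$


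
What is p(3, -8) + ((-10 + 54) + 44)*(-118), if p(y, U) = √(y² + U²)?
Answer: -10384 + √73 ≈ -10375.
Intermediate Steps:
p(y, U) = √(U² + y²)
p(3, -8) + ((-10 + 54) + 44)*(-118) = √((-8)² + 3²) + ((-10 + 54) + 44)*(-118) = √(64 + 9) + (44 + 44)*(-118) = √73 + 88*(-118) = √73 - 10384 = -10384 + √73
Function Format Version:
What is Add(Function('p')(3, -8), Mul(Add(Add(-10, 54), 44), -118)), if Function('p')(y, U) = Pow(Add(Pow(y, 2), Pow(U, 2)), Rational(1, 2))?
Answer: Add(-10384, Pow(73, Rational(1, 2))) ≈ -10375.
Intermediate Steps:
Function('p')(y, U) = Pow(Add(Pow(U, 2), Pow(y, 2)), Rational(1, 2))
Add(Function('p')(3, -8), Mul(Add(Add(-10, 54), 44), -118)) = Add(Pow(Add(Pow(-8, 2), Pow(3, 2)), Rational(1, 2)), Mul(Add(Add(-10, 54), 44), -118)) = Add(Pow(Add(64, 9), Rational(1, 2)), Mul(Add(44, 44), -118)) = Add(Pow(73, Rational(1, 2)), Mul(88, -118)) = Add(Pow(73, Rational(1, 2)), -10384) = Add(-10384, Pow(73, Rational(1, 2)))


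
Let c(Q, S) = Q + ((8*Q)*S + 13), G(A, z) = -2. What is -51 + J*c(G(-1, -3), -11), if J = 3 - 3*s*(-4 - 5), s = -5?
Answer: -24735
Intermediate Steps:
J = -132 (J = 3 - (-15)*(-4 - 5) = 3 - (-15)*(-9) = 3 - 3*45 = 3 - 135 = -132)
c(Q, S) = 13 + Q + 8*Q*S (c(Q, S) = Q + (8*Q*S + 13) = Q + (13 + 8*Q*S) = 13 + Q + 8*Q*S)
-51 + J*c(G(-1, -3), -11) = -51 - 132*(13 - 2 + 8*(-2)*(-11)) = -51 - 132*(13 - 2 + 176) = -51 - 132*187 = -51 - 24684 = -24735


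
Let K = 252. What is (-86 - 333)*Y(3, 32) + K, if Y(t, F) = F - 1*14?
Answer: -7290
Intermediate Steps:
Y(t, F) = -14 + F (Y(t, F) = F - 14 = -14 + F)
(-86 - 333)*Y(3, 32) + K = (-86 - 333)*(-14 + 32) + 252 = -419*18 + 252 = -7542 + 252 = -7290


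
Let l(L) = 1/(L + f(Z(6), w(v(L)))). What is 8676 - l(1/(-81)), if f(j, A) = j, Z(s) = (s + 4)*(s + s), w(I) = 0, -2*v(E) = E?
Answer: 84321963/9719 ≈ 8676.0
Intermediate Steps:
v(E) = -E/2
Z(s) = 2*s*(4 + s) (Z(s) = (4 + s)*(2*s) = 2*s*(4 + s))
l(L) = 1/(120 + L) (l(L) = 1/(L + 2*6*(4 + 6)) = 1/(L + 2*6*10) = 1/(L + 120) = 1/(120 + L))
8676 - l(1/(-81)) = 8676 - 1/(120 + 1/(-81)) = 8676 - 1/(120 - 1/81) = 8676 - 1/9719/81 = 8676 - 1*81/9719 = 8676 - 81/9719 = 84321963/9719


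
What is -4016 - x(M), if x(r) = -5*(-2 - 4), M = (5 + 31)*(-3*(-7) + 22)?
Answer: -4046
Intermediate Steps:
M = 1548 (M = 36*(21 + 22) = 36*43 = 1548)
x(r) = 30 (x(r) = -5*(-6) = 30)
-4016 - x(M) = -4016 - 1*30 = -4016 - 30 = -4046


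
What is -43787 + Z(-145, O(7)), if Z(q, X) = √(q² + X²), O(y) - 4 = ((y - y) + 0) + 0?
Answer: -43787 + √21041 ≈ -43642.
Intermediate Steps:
O(y) = 4 (O(y) = 4 + (((y - y) + 0) + 0) = 4 + ((0 + 0) + 0) = 4 + (0 + 0) = 4 + 0 = 4)
Z(q, X) = √(X² + q²)
-43787 + Z(-145, O(7)) = -43787 + √(4² + (-145)²) = -43787 + √(16 + 21025) = -43787 + √21041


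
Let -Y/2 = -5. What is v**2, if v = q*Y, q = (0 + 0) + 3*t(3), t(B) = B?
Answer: 8100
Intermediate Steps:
Y = 10 (Y = -2*(-5) = 10)
q = 9 (q = (0 + 0) + 3*3 = 0 + 9 = 9)
v = 90 (v = 9*10 = 90)
v**2 = 90**2 = 8100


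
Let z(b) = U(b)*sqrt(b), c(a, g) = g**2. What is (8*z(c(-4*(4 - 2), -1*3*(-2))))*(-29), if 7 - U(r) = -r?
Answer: -59856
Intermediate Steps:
U(r) = 7 + r (U(r) = 7 - (-1)*r = 7 + r)
z(b) = sqrt(b)*(7 + b) (z(b) = (7 + b)*sqrt(b) = sqrt(b)*(7 + b))
(8*z(c(-4*(4 - 2), -1*3*(-2))))*(-29) = (8*(sqrt((-1*3*(-2))**2)*(7 + (-1*3*(-2))**2)))*(-29) = (8*(sqrt((-3*(-2))**2)*(7 + (-3*(-2))**2)))*(-29) = (8*(sqrt(6**2)*(7 + 6**2)))*(-29) = (8*(sqrt(36)*(7 + 36)))*(-29) = (8*(6*43))*(-29) = (8*258)*(-29) = 2064*(-29) = -59856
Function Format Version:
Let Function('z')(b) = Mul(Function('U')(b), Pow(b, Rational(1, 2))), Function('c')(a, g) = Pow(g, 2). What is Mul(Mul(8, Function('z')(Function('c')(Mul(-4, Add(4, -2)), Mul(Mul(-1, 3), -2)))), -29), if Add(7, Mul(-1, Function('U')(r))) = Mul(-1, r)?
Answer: -59856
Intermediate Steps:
Function('U')(r) = Add(7, r) (Function('U')(r) = Add(7, Mul(-1, Mul(-1, r))) = Add(7, r))
Function('z')(b) = Mul(Pow(b, Rational(1, 2)), Add(7, b)) (Function('z')(b) = Mul(Add(7, b), Pow(b, Rational(1, 2))) = Mul(Pow(b, Rational(1, 2)), Add(7, b)))
Mul(Mul(8, Function('z')(Function('c')(Mul(-4, Add(4, -2)), Mul(Mul(-1, 3), -2)))), -29) = Mul(Mul(8, Mul(Pow(Pow(Mul(Mul(-1, 3), -2), 2), Rational(1, 2)), Add(7, Pow(Mul(Mul(-1, 3), -2), 2)))), -29) = Mul(Mul(8, Mul(Pow(Pow(Mul(-3, -2), 2), Rational(1, 2)), Add(7, Pow(Mul(-3, -2), 2)))), -29) = Mul(Mul(8, Mul(Pow(Pow(6, 2), Rational(1, 2)), Add(7, Pow(6, 2)))), -29) = Mul(Mul(8, Mul(Pow(36, Rational(1, 2)), Add(7, 36))), -29) = Mul(Mul(8, Mul(6, 43)), -29) = Mul(Mul(8, 258), -29) = Mul(2064, -29) = -59856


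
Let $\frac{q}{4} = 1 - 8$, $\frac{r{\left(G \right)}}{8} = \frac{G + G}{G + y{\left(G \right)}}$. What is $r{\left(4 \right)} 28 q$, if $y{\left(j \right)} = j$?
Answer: $-6272$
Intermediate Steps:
$r{\left(G \right)} = 8$ ($r{\left(G \right)} = 8 \frac{G + G}{G + G} = 8 \frac{2 G}{2 G} = 8 \cdot 2 G \frac{1}{2 G} = 8 \cdot 1 = 8$)
$q = -28$ ($q = 4 \left(1 - 8\right) = 4 \left(-7\right) = -28$)
$r{\left(4 \right)} 28 q = 8 \cdot 28 \left(-28\right) = 224 \left(-28\right) = -6272$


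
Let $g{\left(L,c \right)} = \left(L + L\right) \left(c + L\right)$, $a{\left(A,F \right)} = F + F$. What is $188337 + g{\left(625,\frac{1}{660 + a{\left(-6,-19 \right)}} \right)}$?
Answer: $\frac{301542182}{311} \approx 9.6959 \cdot 10^{5}$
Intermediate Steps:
$a{\left(A,F \right)} = 2 F$
$g{\left(L,c \right)} = 2 L \left(L + c\right)$
$188337 + g{\left(625,\frac{1}{660 + a{\left(-6,-19 \right)}} \right)} = 188337 + 2 \cdot 625 \left(625 + \frac{1}{660 + 2 \left(-19\right)}\right) = 188337 + 2 \cdot 625 \left(625 + \frac{1}{660 - 38}\right) = 188337 + 2 \cdot 625 \left(625 + \frac{1}{622}\right) = 188337 + 2 \cdot 625 \cdot \frac{388751}{622} = 188337 + \frac{242969375}{311} = \frac{301542182}{311}$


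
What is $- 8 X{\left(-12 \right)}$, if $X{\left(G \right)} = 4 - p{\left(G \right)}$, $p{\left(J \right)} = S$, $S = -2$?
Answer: $-48$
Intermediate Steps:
$p{\left(J \right)} = -2$
$X{\left(G \right)} = 6$ ($X{\left(G \right)} = 4 - -2 = 4 + 2 = 6$)
$- 8 X{\left(-12 \right)} = \left(-8\right) 6 = -48$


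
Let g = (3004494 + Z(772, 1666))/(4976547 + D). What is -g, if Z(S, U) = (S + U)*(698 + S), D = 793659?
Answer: -1098059/961701 ≈ -1.1418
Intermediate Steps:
Z(S, U) = (698 + S)*(S + U)
g = 1098059/961701 (g = (3004494 + (772² + 698*772 + 698*1666 + 772*1666))/(4976547 + 793659) = (3004494 + (595984 + 538856 + 1162868 + 1286152))/5770206 = (3004494 + 3583860)*(1/5770206) = 6588354*(1/5770206) = 1098059/961701 ≈ 1.1418)
-g = -1*1098059/961701 = -1098059/961701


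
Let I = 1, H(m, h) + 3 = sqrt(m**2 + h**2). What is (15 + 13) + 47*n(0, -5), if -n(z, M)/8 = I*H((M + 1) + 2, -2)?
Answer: 1156 - 752*sqrt(2) ≈ 92.511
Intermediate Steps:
H(m, h) = -3 + sqrt(h**2 + m**2) (H(m, h) = -3 + sqrt(m**2 + h**2) = -3 + sqrt(h**2 + m**2))
n(z, M) = 24 - 8*sqrt(4 + (3 + M)**2) (n(z, M) = -8*(-3 + sqrt((-2)**2 + ((M + 1) + 2)**2)) = -8*(-3 + sqrt(4 + ((1 + M) + 2)**2)) = -8*(-3 + sqrt(4 + (3 + M)**2)) = 24 - 8*sqrt(4 + (3 + M)**2))
(15 + 13) + 47*n(0, -5) = (15 + 13) + 47*(24 - 8*sqrt(4 + (3 - 5)**2)) = 28 + 47*(24 - 8*sqrt(4 + (-2)**2)) = 28 + 47*(24 - 8*sqrt(4 + 4)) = 28 + 47*(24 - 16*sqrt(2)) = 28 + (1128 - 752*sqrt(2)) = 1156 - 752*sqrt(2)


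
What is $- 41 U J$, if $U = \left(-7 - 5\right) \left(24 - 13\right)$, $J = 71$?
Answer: $384252$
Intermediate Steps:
$U = -132$ ($U = \left(-12\right) 11 = -132$)
$- 41 U J = \left(-41\right) \left(-132\right) 71 = 5412 \cdot 71 = 384252$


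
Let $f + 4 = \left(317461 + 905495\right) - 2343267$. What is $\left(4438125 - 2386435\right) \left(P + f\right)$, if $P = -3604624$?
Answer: $-9694110096910$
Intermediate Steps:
$f = -1120315$ ($f = -4 + \left(\left(317461 + 905495\right) - 2343267\right) = -4 + \left(1222956 - 2343267\right) = -4 - 1120311 = -1120315$)
$\left(4438125 - 2386435\right) \left(P + f\right) = \left(4438125 - 2386435\right) \left(-3604624 - 1120315\right) = 2051690 \left(-4724939\right) = -9694110096910$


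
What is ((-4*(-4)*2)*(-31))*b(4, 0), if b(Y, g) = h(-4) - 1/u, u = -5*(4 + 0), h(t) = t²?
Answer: -79608/5 ≈ -15922.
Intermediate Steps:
u = -20 (u = -5*4 = -20)
b(Y, g) = 321/20 (b(Y, g) = (-4)² - 1/(-20) = 16 - 1*(-1/20) = 16 + 1/20 = 321/20)
((-4*(-4)*2)*(-31))*b(4, 0) = ((-4*(-4)*2)*(-31))*(321/20) = ((16*2)*(-31))*(321/20) = (32*(-31))*(321/20) = -992*321/20 = -79608/5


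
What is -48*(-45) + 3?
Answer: 2163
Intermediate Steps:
-48*(-45) + 3 = 2160 + 3 = 2163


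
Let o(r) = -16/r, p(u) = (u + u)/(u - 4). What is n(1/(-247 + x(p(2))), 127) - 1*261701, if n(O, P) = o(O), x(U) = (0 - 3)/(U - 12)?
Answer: -1804267/7 ≈ -2.5775e+5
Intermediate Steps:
p(u) = 2*u/(-4 + u) (p(u) = (2*u)/(-4 + u) = 2*u/(-4 + u))
x(U) = -3/(-12 + U)
n(O, P) = -16/O
n(1/(-247 + x(p(2))), 127) - 1*261701 = -(-3952 - 48/(-12 + 2*2/(-4 + 2))) - 1*261701 = -(-3952 - 48/(-12 + 2*2/(-2))) - 261701 = -(-3952 - 48/(-12 + 2*2*(-½))) - 261701 = -(-3952 - 48/(-12 - 2)) - 261701 = -16/(1/(-247 - 3/(-14))) - 261701 = -16/(1/(-247 - 3*(-1/14))) - 261701 = -16/(1/(-247 + 3/14)) - 261701 = -16/(1/(-3455/14)) - 261701 = -16/(-14/3455) - 261701 = -16*(-3455/14) - 261701 = 27640/7 - 261701 = -1804267/7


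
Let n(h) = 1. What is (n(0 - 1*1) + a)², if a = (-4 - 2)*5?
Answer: 841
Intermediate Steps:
a = -30 (a = -6*5 = -30)
(n(0 - 1*1) + a)² = (1 - 30)² = (-29)² = 841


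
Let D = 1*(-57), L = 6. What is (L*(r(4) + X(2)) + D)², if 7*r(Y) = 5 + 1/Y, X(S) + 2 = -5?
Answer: 35721/4 ≈ 8930.3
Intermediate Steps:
X(S) = -7 (X(S) = -2 - 5 = -7)
r(Y) = 5/7 + 1/(7*Y) (r(Y) = (5 + 1/Y)/7 = 5/7 + 1/(7*Y))
D = -57
(L*(r(4) + X(2)) + D)² = (6*((⅐)*(1 + 5*4)/4 - 7) - 57)² = (6*((⅐)*(¼)*(1 + 20) - 7) - 57)² = (6*((⅐)*(¼)*21 - 7) - 57)² = (6*(¾ - 7) - 57)² = (6*(-25/4) - 57)² = (-75/2 - 57)² = (-189/2)² = 35721/4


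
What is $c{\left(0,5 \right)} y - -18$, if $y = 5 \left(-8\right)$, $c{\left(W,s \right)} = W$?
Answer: $18$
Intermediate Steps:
$y = -40$
$c{\left(0,5 \right)} y - -18 = 0 \left(-40\right) - -18 = 0 + \left(20 - 2\right) = 0 + 18 = 18$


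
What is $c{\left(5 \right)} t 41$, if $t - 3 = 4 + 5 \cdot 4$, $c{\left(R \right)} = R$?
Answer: $5535$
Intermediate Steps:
$t = 27$ ($t = 3 + \left(4 + 5 \cdot 4\right) = 3 + \left(4 + 20\right) = 3 + 24 = 27$)
$c{\left(5 \right)} t 41 = 5 \cdot 27 \cdot 41 = 135 \cdot 41 = 5535$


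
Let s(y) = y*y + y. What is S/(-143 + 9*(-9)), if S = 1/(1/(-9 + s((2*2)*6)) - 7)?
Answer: 591/926464 ≈ 0.00063791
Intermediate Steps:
s(y) = y + y² (s(y) = y² + y = y + y²)
S = -591/4136 (S = 1/(1/(-9 + ((2*2)*6)*(1 + (2*2)*6)) - 7) = 1/(1/(-9 + (4*6)*(1 + 4*6)) - 7) = 1/(1/(-9 + 24*(1 + 24)) - 7) = 1/(1/(-9 + 24*25) - 7) = 1/(1/(-9 + 600) - 7) = 1/(1/591 - 7) = 1/(-4136/591) = -591/4136 ≈ -0.14289)
S/(-143 + 9*(-9)) = -591/(4136*(-143 + 9*(-9))) = -591/(4136*(-143 - 81)) = -591/4136/(-224) = -591/4136*(-1/224) = 591/926464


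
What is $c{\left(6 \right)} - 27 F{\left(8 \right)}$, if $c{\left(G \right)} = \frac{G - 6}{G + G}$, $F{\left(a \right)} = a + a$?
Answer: $-432$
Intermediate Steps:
$F{\left(a \right)} = 2 a$
$c{\left(G \right)} = \frac{-6 + G}{2 G}$
$c{\left(6 \right)} - 27 F{\left(8 \right)} = \frac{-6 + 6}{2 \cdot 6} - 27 \cdot 2 \cdot 8 = \frac{1}{2} \cdot \frac{1}{6} \cdot 0 - 432 = 0 - 432 = -432$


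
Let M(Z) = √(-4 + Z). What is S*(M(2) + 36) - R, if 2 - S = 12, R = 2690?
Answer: -3050 - 10*I*√2 ≈ -3050.0 - 14.142*I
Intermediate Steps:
S = -10 (S = 2 - 1*12 = 2 - 12 = -10)
S*(M(2) + 36) - R = -10*(√(-4 + 2) + 36) - 1*2690 = -10*(√(-2) + 36) - 2690 = -10*(I*√2 + 36) - 2690 = -10*(36 + I*√2) - 2690 = (-360 - 10*I*√2) - 2690 = -3050 - 10*I*√2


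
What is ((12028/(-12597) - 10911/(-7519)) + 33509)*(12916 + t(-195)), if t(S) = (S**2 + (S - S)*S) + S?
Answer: 161063424590868812/94716843 ≈ 1.7005e+9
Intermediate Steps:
t(S) = S + S**2 (t(S) = (S**2 + 0*S) + S = (S**2 + 0) + S = S**2 + S = S + S**2)
((12028/(-12597) - 10911/(-7519)) + 33509)*(12916 + t(-195)) = ((12028/(-12597) - 10911/(-7519)) + 33509)*(12916 - 195*(1 - 195)) = ((12028*(-1/12597) - 10911*(-1/7519)) + 33509)*(12916 - 195*(-194)) = ((-12028/12597 + 10911/7519) + 33509)*(12916 + 37830) = (47007335/94716843 + 33509)*50746 = (3173913699422/94716843)*50746 = 161063424590868812/94716843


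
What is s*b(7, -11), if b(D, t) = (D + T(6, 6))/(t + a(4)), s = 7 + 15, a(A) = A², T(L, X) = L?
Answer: 286/5 ≈ 57.200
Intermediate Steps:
s = 22
b(D, t) = (6 + D)/(16 + t) (b(D, t) = (D + 6)/(t + 4²) = (6 + D)/(t + 16) = (6 + D)/(16 + t))
s*b(7, -11) = 22*((6 + 7)/(16 - 11)) = 22*(13/5) = 286/5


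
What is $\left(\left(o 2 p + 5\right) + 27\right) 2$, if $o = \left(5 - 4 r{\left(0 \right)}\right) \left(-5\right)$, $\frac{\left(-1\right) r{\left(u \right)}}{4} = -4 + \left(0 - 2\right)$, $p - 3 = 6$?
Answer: $16444$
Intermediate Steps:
$p = 9$ ($p = 3 + 6 = 9$)
$r{\left(u \right)} = 24$ ($r{\left(u \right)} = - 4 \left(-4 + \left(0 - 2\right)\right) = - 4 \left(-4 - 2\right) = \left(-4\right) \left(-6\right) = 24$)
$o = 455$ ($o = \left(5 - 96\right) \left(-5\right) = \left(-91\right) \left(-5\right) = 455$)
$\left(\left(o 2 p + 5\right) + 27\right) 2 = \left(\left(455 \cdot 2 \cdot 9 + 5\right) + 27\right) 2 = \left(\left(455 \cdot 18 + 5\right) + 27\right) 2 = \left(\left(8190 + 5\right) + 27\right) 2 = \left(8195 + 27\right) 2 = 8222 \cdot 2 = 16444$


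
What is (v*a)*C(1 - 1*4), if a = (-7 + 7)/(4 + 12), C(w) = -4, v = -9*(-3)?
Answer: 0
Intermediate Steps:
v = 27
a = 0 (a = 0/16 = 0*(1/16) = 0)
(v*a)*C(1 - 1*4) = (27*0)*(-4) = 0*(-4) = 0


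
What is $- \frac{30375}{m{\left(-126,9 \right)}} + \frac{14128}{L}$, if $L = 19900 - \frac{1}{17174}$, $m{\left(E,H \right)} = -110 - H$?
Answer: $\frac{10409912422993}{40669749281} \approx 255.96$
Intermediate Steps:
$L = \frac{341762599}{17174}$ ($L = 19900 - \frac{1}{17174} = \frac{341762599}{17174} \approx 19900.0$)
$- \frac{30375}{m{\left(-126,9 \right)}} + \frac{14128}{L} = - \frac{30375}{-110 - 9} + \frac{14128}{\frac{341762599}{17174}} = - \frac{30375}{-110 - 9} + 14128 \cdot \frac{17174}{341762599} = - \frac{30375}{-119} + \frac{242634272}{341762599} = \left(-30375\right) \left(- \frac{1}{119}\right) + \frac{242634272}{341762599} = \frac{30375}{119} + \frac{242634272}{341762599} = \frac{10409912422993}{40669749281}$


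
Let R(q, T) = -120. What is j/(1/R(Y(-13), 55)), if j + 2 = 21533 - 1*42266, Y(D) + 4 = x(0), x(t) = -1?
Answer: 2488200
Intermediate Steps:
Y(D) = -5 (Y(D) = -4 - 1 = -5)
j = -20735 (j = -2 + (21533 - 1*42266) = -2 + (21533 - 42266) = -2 - 20733 = -20735)
j/(1/R(Y(-13), 55)) = -20735/(1/(-120)) = -20735/(-1/120) = -20735*(-120) = 2488200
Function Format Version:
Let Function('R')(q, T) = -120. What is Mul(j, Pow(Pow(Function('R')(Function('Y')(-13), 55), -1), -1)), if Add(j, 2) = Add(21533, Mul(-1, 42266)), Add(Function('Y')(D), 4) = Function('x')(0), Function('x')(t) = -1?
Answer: 2488200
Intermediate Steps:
Function('Y')(D) = -5 (Function('Y')(D) = Add(-4, -1) = -5)
j = -20735 (j = Add(-2, Add(21533, Mul(-1, 42266))) = Add(-2, Add(21533, -42266)) = Add(-2, -20733) = -20735)
Mul(j, Pow(Pow(Function('R')(Function('Y')(-13), 55), -1), -1)) = Mul(-20735, Pow(Pow(-120, -1), -1)) = Mul(-20735, Pow(Rational(-1, 120), -1)) = Mul(-20735, -120) = 2488200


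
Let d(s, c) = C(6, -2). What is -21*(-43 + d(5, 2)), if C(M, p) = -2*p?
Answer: 819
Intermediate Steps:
d(s, c) = 4 (d(s, c) = -2*(-2) = 4)
-21*(-43 + d(5, 2)) = -21*(-43 + 4) = -21*(-39) = 819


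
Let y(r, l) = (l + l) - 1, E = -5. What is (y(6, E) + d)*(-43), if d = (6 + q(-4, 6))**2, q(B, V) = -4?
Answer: 301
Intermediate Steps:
y(r, l) = -1 + 2*l (y(r, l) = 2*l - 1 = -1 + 2*l)
d = 4 (d = (6 - 4)**2 = 2**2 = 4)
(y(6, E) + d)*(-43) = ((-1 + 2*(-5)) + 4)*(-43) = ((-1 - 10) + 4)*(-43) = (-11 + 4)*(-43) = -7*(-43) = 301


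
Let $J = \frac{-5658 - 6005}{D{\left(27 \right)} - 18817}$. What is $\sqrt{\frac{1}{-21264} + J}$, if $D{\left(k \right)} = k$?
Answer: $\frac{\sqrt{1548153800183055}}{49943820} \approx 0.78782$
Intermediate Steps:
$J = \frac{11663}{18790}$ ($J = \frac{-5658 - 6005}{27 - 18817} = - \frac{11663}{-18790} = \left(-11663\right) \left(- \frac{1}{18790}\right) = \frac{11663}{18790} \approx 0.6207$)
$\sqrt{\frac{1}{-21264} + J} = \sqrt{\frac{1}{-21264} + \frac{11663}{18790}} = \sqrt{- \frac{1}{21264} + \frac{11663}{18790}} = \sqrt{\frac{123991621}{199775280}} = \frac{\sqrt{1548153800183055}}{49943820}$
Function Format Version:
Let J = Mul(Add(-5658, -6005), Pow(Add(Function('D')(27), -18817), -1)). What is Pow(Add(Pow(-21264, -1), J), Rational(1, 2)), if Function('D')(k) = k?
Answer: Mul(Rational(1, 49943820), Pow(1548153800183055, Rational(1, 2))) ≈ 0.78782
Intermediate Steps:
J = Rational(11663, 18790) (J = Mul(Add(-5658, -6005), Pow(Add(27, -18817), -1)) = Mul(-11663, Pow(-18790, -1)) = Mul(-11663, Rational(-1, 18790)) = Rational(11663, 18790) ≈ 0.62070)
Pow(Add(Pow(-21264, -1), J), Rational(1, 2)) = Pow(Add(Pow(-21264, -1), Rational(11663, 18790)), Rational(1, 2)) = Pow(Add(Rational(-1, 21264), Rational(11663, 18790)), Rational(1, 2)) = Pow(Rational(123991621, 199775280), Rational(1, 2)) = Mul(Rational(1, 49943820), Pow(1548153800183055, Rational(1, 2)))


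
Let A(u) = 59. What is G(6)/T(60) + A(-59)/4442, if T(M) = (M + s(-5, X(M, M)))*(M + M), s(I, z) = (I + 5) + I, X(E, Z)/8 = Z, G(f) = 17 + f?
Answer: 245783/14658600 ≈ 0.016767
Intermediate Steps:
X(E, Z) = 8*Z
s(I, z) = 5 + 2*I (s(I, z) = (5 + I) + I = 5 + 2*I)
T(M) = 2*M*(-5 + M) (T(M) = (M + (5 + 2*(-5)))*(M + M) = (M + (5 - 10))*(2*M) = (M - 5)*(2*M) = (-5 + M)*(2*M) = 2*M*(-5 + M))
G(6)/T(60) + A(-59)/4442 = (17 + 6)/((2*60*(-5 + 60))) + 59/4442 = 23/((2*60*55)) + 59*(1/4442) = 23/6600 + 59/4442 = 245783/14658600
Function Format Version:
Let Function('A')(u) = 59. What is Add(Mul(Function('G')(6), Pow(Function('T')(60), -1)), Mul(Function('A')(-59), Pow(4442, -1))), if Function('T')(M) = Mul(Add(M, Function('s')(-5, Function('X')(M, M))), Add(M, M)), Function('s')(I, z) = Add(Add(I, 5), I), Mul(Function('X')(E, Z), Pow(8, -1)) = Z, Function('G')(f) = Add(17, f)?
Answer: Rational(245783, 14658600) ≈ 0.016767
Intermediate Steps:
Function('X')(E, Z) = Mul(8, Z)
Function('s')(I, z) = Add(5, Mul(2, I)) (Function('s')(I, z) = Add(Add(5, I), I) = Add(5, Mul(2, I)))
Function('T')(M) = Mul(2, M, Add(-5, M)) (Function('T')(M) = Mul(Add(M, Add(5, Mul(2, -5))), Add(M, M)) = Mul(Add(M, Add(5, -10)), Mul(2, M)) = Mul(Add(M, -5), Mul(2, M)) = Mul(Add(-5, M), Mul(2, M)) = Mul(2, M, Add(-5, M)))
Add(Mul(Function('G')(6), Pow(Function('T')(60), -1)), Mul(Function('A')(-59), Pow(4442, -1))) = Add(Mul(Add(17, 6), Pow(Mul(2, 60, Add(-5, 60)), -1)), Mul(59, Pow(4442, -1))) = Add(Mul(23, Pow(Mul(2, 60, 55), -1)), Mul(59, Rational(1, 4442))) = Add(Mul(23, Pow(6600, -1)), Rational(59, 4442)) = Add(Mul(23, Rational(1, 6600)), Rational(59, 4442)) = Add(Rational(23, 6600), Rational(59, 4442)) = Rational(245783, 14658600)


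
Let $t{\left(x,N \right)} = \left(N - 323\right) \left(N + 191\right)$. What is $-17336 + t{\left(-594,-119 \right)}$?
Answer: $-49160$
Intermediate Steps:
$t{\left(x,N \right)} = \left(-323 + N\right) \left(191 + N\right)$
$-17336 + t{\left(-594,-119 \right)} = -17336 - \left(45985 - 14161\right) = -17336 + \left(-61693 + 14161 + 15708\right) = -17336 - 31824 = -49160$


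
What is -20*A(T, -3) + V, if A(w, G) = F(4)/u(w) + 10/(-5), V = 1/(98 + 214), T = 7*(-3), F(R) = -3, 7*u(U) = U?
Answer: 6241/312 ≈ 20.003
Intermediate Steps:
u(U) = U/7
T = -21
V = 1/312 ≈ 0.0032051
A(w, G) = -2 - 21/w (A(w, G) = -3*7/w + 10/(-5) = -21/w + 10*(-1/5) = -21/w - 2 = -2 - 21/w)
-20*A(T, -3) + V = -20*(-2 - 21/(-21)) + 1/312 = -20*(-2 - 21*(-1/21)) + 1/312 = -20*(-2 + 1) + 1/312 = -20*(-1) + 1/312 = 20 + 1/312 = 6241/312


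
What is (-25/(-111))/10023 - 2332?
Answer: -2594473571/1112553 ≈ -2332.0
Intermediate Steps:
(-25/(-111))/10023 - 2332 = -1/111*(-25)*(1/10023) - 2332 = (25/111)*(1/10023) - 2332 = 25/1112553 - 2332 = -2594473571/1112553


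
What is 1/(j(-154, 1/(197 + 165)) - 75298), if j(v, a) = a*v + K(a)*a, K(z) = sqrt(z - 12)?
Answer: -3572001283320/268966072212090143 - 362*I*sqrt(1572166)/268966072212090143 ≈ -1.328e-5 - 1.6876e-12*I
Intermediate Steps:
K(z) = sqrt(-12 + z)
j(v, a) = a*v + a*sqrt(-12 + a) (j(v, a) = a*v + sqrt(-12 + a)*a = a*v + a*sqrt(-12 + a))
1/(j(-154, 1/(197 + 165)) - 75298) = 1/((-154 + sqrt(-12 + 1/(197 + 165)))/(197 + 165) - 75298) = 1/((-154 + sqrt(-12 + 1/362))/362 - 75298) = 1/((-154 + sqrt(-4343/362))/362 - 75298) = 1/((-154 + I*sqrt(1572166)/362)/362 - 75298) = 1/((-77/181 + I*sqrt(1572166)/131044) - 75298) = 1/(-13629015/181 + I*sqrt(1572166)/131044)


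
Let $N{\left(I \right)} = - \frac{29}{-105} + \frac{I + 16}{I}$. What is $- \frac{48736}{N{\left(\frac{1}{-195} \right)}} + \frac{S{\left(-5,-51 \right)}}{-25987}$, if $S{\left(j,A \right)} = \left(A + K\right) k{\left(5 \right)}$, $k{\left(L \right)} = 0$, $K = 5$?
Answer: $\frac{2558640}{163733} \approx 15.627$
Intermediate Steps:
$S{\left(j,A \right)} = 0$ ($S{\left(j,A \right)} = \left(A + 5\right) 0 = \left(5 + A\right) 0 = 0$)
$N{\left(I \right)} = \frac{29}{105} + \frac{16 + I}{I}$ ($N{\left(I \right)} = \left(-29\right) \left(- \frac{1}{105}\right) + \frac{16 + I}{I} = \frac{29}{105} + \frac{16 + I}{I}$)
$- \frac{48736}{N{\left(\frac{1}{-195} \right)}} + \frac{S{\left(-5,-51 \right)}}{-25987} = - \frac{48736}{\frac{134}{105} + \frac{16}{\frac{1}{-195}}} + \frac{0}{-25987} = - \frac{48736}{\frac{134}{105} + \frac{16}{- \frac{1}{195}}} + 0 \left(- \frac{1}{25987}\right) = - \frac{48736}{\frac{134}{105} + 16 \left(-195\right)} + 0 = - \frac{48736}{\frac{134}{105} - 3120} + 0 = - \frac{48736}{- \frac{327466}{105}} + 0 = \left(-48736\right) \left(- \frac{105}{327466}\right) + 0 = \frac{2558640}{163733} + 0 = \frac{2558640}{163733}$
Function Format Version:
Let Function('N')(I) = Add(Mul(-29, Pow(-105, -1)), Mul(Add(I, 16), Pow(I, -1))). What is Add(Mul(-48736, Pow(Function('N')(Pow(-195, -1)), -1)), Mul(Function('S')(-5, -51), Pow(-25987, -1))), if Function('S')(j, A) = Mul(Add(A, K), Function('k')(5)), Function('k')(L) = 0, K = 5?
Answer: Rational(2558640, 163733) ≈ 15.627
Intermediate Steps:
Function('S')(j, A) = 0 (Function('S')(j, A) = Mul(Add(A, 5), 0) = Mul(Add(5, A), 0) = 0)
Function('N')(I) = Add(Rational(29, 105), Mul(Pow(I, -1), Add(16, I))) (Function('N')(I) = Add(Mul(-29, Rational(-1, 105)), Mul(Add(16, I), Pow(I, -1))) = Add(Rational(29, 105), Mul(Pow(I, -1), Add(16, I))))
Add(Mul(-48736, Pow(Function('N')(Pow(-195, -1)), -1)), Mul(Function('S')(-5, -51), Pow(-25987, -1))) = Add(Mul(-48736, Pow(Add(Rational(134, 105), Mul(16, Pow(Pow(-195, -1), -1))), -1)), Mul(0, Pow(-25987, -1))) = Add(Mul(-48736, Pow(Add(Rational(134, 105), Mul(16, Pow(Rational(-1, 195), -1))), -1)), Mul(0, Rational(-1, 25987))) = Add(Mul(-48736, Pow(Add(Rational(134, 105), Mul(16, -195)), -1)), 0) = Add(Mul(-48736, Pow(Add(Rational(134, 105), -3120), -1)), 0) = Add(Mul(-48736, Pow(Rational(-327466, 105), -1)), 0) = Add(Mul(-48736, Rational(-105, 327466)), 0) = Add(Rational(2558640, 163733), 0) = Rational(2558640, 163733)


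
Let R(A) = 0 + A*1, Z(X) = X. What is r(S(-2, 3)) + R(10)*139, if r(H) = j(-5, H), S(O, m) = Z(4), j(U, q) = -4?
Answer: 1386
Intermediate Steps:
S(O, m) = 4
R(A) = A (R(A) = 0 + A = A)
r(H) = -4
r(S(-2, 3)) + R(10)*139 = -4 + 10*139 = -4 + 1390 = 1386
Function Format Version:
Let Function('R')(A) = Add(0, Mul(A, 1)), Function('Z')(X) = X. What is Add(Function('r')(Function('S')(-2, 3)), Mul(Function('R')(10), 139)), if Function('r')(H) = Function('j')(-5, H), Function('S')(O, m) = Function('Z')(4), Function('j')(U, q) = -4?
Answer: 1386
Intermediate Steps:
Function('S')(O, m) = 4
Function('R')(A) = A (Function('R')(A) = Add(0, A) = A)
Function('r')(H) = -4
Add(Function('r')(Function('S')(-2, 3)), Mul(Function('R')(10), 139)) = Add(-4, Mul(10, 139)) = Add(-4, 1390) = 1386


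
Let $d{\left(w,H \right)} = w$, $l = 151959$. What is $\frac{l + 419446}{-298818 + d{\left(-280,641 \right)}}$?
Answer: $- \frac{571405}{299098} \approx -1.9104$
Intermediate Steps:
$\frac{l + 419446}{-298818 + d{\left(-280,641 \right)}} = \frac{151959 + 419446}{-298818 - 280} = \frac{571405}{-299098} = 571405 \left(- \frac{1}{299098}\right) = - \frac{571405}{299098}$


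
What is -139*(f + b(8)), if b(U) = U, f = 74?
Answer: -11398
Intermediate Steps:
-139*(f + b(8)) = -139*(74 + 8) = -139*82 = -11398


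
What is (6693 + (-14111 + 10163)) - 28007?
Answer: -25262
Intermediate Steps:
(6693 + (-14111 + 10163)) - 28007 = (6693 - 3948) - 28007 = 2745 - 28007 = -25262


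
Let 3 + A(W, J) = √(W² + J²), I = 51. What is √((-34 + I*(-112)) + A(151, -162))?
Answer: √(-5749 + √49045) ≈ 74.347*I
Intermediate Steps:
A(W, J) = -3 + √(J² + W²) (A(W, J) = -3 + √(W² + J²) = -3 + √(J² + W²))
√((-34 + I*(-112)) + A(151, -162)) = √((-34 + 51*(-112)) + (-3 + √((-162)² + 151²))) = √((-34 - 5712) + (-3 + √(26244 + 22801))) = √(-5746 + (-3 + √49045)) = √(-5749 + √49045)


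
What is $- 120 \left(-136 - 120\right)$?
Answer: $30720$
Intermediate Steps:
$- 120 \left(-136 - 120\right) = \left(-120\right) \left(-256\right) = 30720$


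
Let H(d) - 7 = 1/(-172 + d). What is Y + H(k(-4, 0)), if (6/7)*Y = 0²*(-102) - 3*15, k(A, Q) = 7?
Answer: -15017/330 ≈ -45.506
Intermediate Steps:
Y = -105/2 (Y = 7*(0²*(-102) - 3*15)/6 = 7*(0*(-102) - 45)/6 = 7*(0 - 45)/6 = (7/6)*(-45) = -105/2 ≈ -52.500)
H(d) = 7 + 1/(-172 + d)
Y + H(k(-4, 0)) = -105/2 + (-1203 + 7*7)/(-172 + 7) = -105/2 + (-1203 + 49)/(-165) = -105/2 - 1/165*(-1154) = -105/2 + 1154/165 = -15017/330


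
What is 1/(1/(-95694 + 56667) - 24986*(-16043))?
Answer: 39027/15643988498789 ≈ 2.4947e-9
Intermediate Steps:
1/(1/(-95694 + 56667) - 24986*(-16043)) = -1/16043/(1/(-39027) - 24986) = -1/16043/(-1/39027 - 24986) = -1/16043/(-975128623/39027) = -39027/975128623*(-1/16043) = 39027/15643988498789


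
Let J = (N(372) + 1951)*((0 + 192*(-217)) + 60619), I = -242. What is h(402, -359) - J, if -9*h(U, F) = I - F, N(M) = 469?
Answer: -45871113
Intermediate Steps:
h(U, F) = 242/9 + F/9 (h(U, F) = -(-242 - F)/9 = 242/9 + F/9)
J = 45871100 (J = (469 + 1951)*((0 + 192*(-217)) + 60619) = 2420*((0 - 41664) + 60619) = 2420*(-41664 + 60619) = 2420*18955 = 45871100)
h(402, -359) - J = (242/9 + (⅑)*(-359)) - 1*45871100 = (242/9 - 359/9) - 45871100 = -13 - 45871100 = -45871113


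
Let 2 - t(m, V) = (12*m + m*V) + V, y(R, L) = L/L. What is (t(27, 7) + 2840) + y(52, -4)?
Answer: 2323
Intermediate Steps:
y(R, L) = 1
t(m, V) = 2 - V - 12*m - V*m (t(m, V) = 2 - ((12*m + m*V) + V) = 2 - ((12*m + V*m) + V) = 2 - (V + 12*m + V*m) = 2 + (-V - 12*m - V*m) = 2 - V - 12*m - V*m)
(t(27, 7) + 2840) + y(52, -4) = ((2 - 1*7 - 12*27 - 1*7*27) + 2840) + 1 = ((2 - 7 - 324 - 189) + 2840) + 1 = (-518 + 2840) + 1 = 2322 + 1 = 2323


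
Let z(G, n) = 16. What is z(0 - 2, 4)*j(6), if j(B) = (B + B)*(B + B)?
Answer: 2304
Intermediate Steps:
j(B) = 4*B**2 (j(B) = (2*B)*(2*B) = 4*B**2)
z(0 - 2, 4)*j(6) = 16*(4*6**2) = 16*(4*36) = 16*144 = 2304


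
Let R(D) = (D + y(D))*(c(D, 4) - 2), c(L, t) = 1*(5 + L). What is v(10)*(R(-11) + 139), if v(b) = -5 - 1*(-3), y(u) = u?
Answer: -630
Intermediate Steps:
v(b) = -2 (v(b) = -5 + 3 = -2)
c(L, t) = 5 + L
R(D) = 2*D*(3 + D) (R(D) = (D + D)*((5 + D) - 2) = (2*D)*(3 + D) = 2*D*(3 + D))
v(10)*(R(-11) + 139) = -2*(2*(-11)*(3 - 11) + 139) = -2*(2*(-11)*(-8) + 139) = -2*(176 + 139) = -2*315 = -630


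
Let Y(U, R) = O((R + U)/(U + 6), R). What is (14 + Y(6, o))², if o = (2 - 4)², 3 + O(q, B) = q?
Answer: 5041/36 ≈ 140.03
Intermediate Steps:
O(q, B) = -3 + q
o = 4 (o = (-2)² = 4)
Y(U, R) = -3 + (R + U)/(6 + U) (Y(U, R) = -3 + (R + U)/(U + 6) = -3 + (R + U)/(6 + U))
(14 + Y(6, o))² = (14 + (-18 + 4 - 2*6)/(6 + 6))² = (14 + (-18 + 4 - 12)/12)² = (14 + (1/12)*(-26))² = (14 - 13/6)² = (71/6)² = 5041/36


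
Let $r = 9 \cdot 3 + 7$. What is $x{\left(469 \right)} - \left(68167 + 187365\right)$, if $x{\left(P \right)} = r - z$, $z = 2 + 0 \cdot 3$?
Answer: $-255500$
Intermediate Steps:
$r = 34$ ($r = 27 + 7 = 34$)
$z = 2$ ($z = 2 + 0 = 2$)
$x{\left(P \right)} = 32$ ($x{\left(P \right)} = 34 - 2 = 32$)
$x{\left(469 \right)} - \left(68167 + 187365\right) = 32 - \left(68167 + 187365\right) = 32 - 255532 = -255500$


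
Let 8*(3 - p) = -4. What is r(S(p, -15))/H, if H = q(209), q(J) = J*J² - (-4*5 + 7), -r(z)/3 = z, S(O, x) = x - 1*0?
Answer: 15/3043114 ≈ 4.9292e-6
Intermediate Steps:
p = 7/2 (p = 3 - ⅛*(-4) = 3 + ½ = 7/2 ≈ 3.5000)
S(O, x) = x (S(O, x) = x + 0 = x)
r(z) = -3*z
q(J) = 13 + J³ (q(J) = J³ - (-20 + 7) = J³ - 1*(-13) = J³ + 13 = 13 + J³)
H = 9129342 (H = 13 + 209³ = 13 + 9129329 = 9129342)
r(S(p, -15))/H = -3*(-15)/9129342 = 45*(1/9129342) = 15/3043114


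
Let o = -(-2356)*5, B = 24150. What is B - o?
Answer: 12370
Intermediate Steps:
o = 11780 (o = -31*(-380) = 11780)
B - o = 24150 - 1*11780 = 24150 - 11780 = 12370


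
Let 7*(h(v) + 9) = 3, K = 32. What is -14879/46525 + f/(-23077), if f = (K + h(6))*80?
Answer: -3013946781/7515601975 ≈ -0.40103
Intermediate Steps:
h(v) = -60/7 (h(v) = -9 + (⅐)*3 = -9 + 3/7 = -60/7)
f = 13120/7 (f = (32 - 60/7)*80 = (164/7)*80 = 13120/7 ≈ 1874.3)
-14879/46525 + f/(-23077) = -14879/46525 + (13120/7)/(-23077) = -14879*1/46525 + (13120/7)*(-1/23077) = -14879/46525 - 13120/161539 = -3013946781/7515601975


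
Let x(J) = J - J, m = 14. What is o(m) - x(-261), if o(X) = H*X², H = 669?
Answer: 131124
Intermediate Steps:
x(J) = 0
o(X) = 669*X²
o(m) - x(-261) = 669*14² - 1*0 = 669*196 + 0 = 131124 + 0 = 131124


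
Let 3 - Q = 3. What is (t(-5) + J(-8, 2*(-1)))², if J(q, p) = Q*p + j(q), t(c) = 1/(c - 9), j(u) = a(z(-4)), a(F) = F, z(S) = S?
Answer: 3249/196 ≈ 16.577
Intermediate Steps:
Q = 0 (Q = 3 - 1*3 = 3 - 3 = 0)
j(u) = -4
t(c) = 1/(-9 + c)
J(q, p) = -4 (J(q, p) = 0*p - 4 = 0 - 4 = -4)
(t(-5) + J(-8, 2*(-1)))² = (1/(-9 - 5) - 4)² = (1/(-14) - 4)² = (-1/14 - 4)² = (-57/14)² = 3249/196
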